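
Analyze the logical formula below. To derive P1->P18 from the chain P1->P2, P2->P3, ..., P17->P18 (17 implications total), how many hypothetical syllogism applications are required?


With 17 implications in a chain connecting 18 propositions:
P1->P2, P2->P3, ..., P17->P18
Steps needed = (number of implications) - 1 = 17 - 1 = 16

16


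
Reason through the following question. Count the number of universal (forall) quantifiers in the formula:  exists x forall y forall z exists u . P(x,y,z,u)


Quantifier prefix: exists x forall y forall z exists u
Mark each quantifier type:
  E U U E
Universal count = 2, Existential count = 2
Asked for universal (forall) quantifiers: 2

2


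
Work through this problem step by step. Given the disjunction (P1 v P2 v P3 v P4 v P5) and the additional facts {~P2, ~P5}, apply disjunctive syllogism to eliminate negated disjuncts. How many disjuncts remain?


Original disjuncts (5): P1, P2, P3, P4, P5
Negated (eliminate): ~P2, ~P5
Remaining disjuncts: P1, P3, P4
Count = 5 - 2 = 3

3


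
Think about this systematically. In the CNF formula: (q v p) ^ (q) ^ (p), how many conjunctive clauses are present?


A CNF formula is a conjunction of clauses.
Clauses are separated by ^.
Counting the conjuncts: 3 clauses.

3


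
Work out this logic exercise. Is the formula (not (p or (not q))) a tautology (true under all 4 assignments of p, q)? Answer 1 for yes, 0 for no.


Check all 4 assignments:
p=0, q=0: 0
p=0, q=1: 1
p=1, q=0: 0
p=1, q=1: 0
Satisfying count = 1/4.
Tautology iff count = 4: no.

0


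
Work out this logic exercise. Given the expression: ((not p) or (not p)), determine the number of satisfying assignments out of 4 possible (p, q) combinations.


Check all 4 assignments:
p=0, q=0: 1
p=0, q=1: 1
p=1, q=0: 0
p=1, q=1: 0
Count of True = 2

2


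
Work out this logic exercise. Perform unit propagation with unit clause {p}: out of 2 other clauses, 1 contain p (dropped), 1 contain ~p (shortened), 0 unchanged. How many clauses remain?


Satisfied (removed): 1
Shortened (remain): 1
Unchanged (remain): 0
Remaining = 1 + 0 = 1

1


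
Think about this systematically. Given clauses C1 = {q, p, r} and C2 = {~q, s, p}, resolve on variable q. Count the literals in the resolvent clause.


Remove q from C1 and ~q from C2.
C1 remainder: {p, r}
C2 remainder: {s, p}
Union (resolvent): {p, r, s}
Resolvent has 3 literal(s).

3


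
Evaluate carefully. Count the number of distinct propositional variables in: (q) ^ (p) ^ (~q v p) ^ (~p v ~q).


Identify each variable that appears in the formula.
Variables found: p, q
Count = 2

2


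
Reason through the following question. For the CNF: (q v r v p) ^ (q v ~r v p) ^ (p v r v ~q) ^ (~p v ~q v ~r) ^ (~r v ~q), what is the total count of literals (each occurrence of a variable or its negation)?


Counting literals in each clause:
Clause 1: 3 literal(s)
Clause 2: 3 literal(s)
Clause 3: 3 literal(s)
Clause 4: 3 literal(s)
Clause 5: 2 literal(s)
Total = 14

14


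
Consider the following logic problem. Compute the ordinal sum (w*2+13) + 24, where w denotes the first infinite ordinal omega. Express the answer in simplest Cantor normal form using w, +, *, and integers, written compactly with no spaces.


Compute (w*2+13) + 24.
Ordinal + is associative but NOT commutative; for finite n>0, n + w = w but w + n stays w+n.
By associativity: (w*2+13) + 24 = w*2 + (13+24) = w*2+37.
Result = w*2+37

w*2+37


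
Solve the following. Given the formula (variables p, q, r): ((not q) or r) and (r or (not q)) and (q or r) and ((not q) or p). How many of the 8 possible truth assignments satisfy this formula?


Evaluate all 8 assignments for p, q, r:
p=0, q=0, r=0: 0
p=0, q=0, r=1: 1
p=0, q=1, r=0: 0
p=0, q=1, r=1: 0
p=1, q=0, r=0: 0
p=1, q=0, r=1: 1
p=1, q=1, r=0: 0
p=1, q=1, r=1: 1
Satisfying count = 3

3


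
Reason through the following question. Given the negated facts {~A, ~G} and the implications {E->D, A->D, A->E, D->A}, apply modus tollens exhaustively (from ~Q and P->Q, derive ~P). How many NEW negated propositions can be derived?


Initial negated facts: {~A, ~G}
Apply modus tollens to closure:
  ~A and D->A  =>  ~D
  ~D and E->D  =>  ~E
Final negated: {~A, ~D, ~E, ~G}
New negations: {~D, ~E}
Count = 2

2


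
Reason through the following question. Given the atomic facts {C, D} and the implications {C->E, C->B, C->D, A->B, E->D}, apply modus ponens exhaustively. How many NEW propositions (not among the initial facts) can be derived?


Initial facts: {C, D}
Apply modus ponens to closure:
  C and C->E  =>  E
  C and C->B  =>  B
Final known: {B, C, D, E}
New propositions: {B, E}
Count = 2

2


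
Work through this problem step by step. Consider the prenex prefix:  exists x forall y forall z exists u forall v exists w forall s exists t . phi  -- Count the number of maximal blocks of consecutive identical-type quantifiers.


Quantifier-type sequence: E A A E A E A E  (A=forall, E=exists)
Group into maximal same-type runs:
  Ex1 | Ax2 | Ex1 | Ax1 | Ex1 | Ax1 | Ex1
Number of blocks = 7

7


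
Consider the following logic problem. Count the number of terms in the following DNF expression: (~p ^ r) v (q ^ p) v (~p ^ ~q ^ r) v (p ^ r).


A DNF formula is a disjunction of terms (conjunctions).
Terms are separated by v.
Counting the disjuncts: 4 terms.

4


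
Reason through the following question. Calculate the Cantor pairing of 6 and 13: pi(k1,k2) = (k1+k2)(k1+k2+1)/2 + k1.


k1 + k2 = 19
(k1+k2)(k1+k2+1)/2 = 19 * 20 / 2 = 190
pi = 190 + 6 = 196

196


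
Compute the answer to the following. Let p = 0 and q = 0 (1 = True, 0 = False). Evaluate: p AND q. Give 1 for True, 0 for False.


p = 0, q = 0
Operation: p AND q
Evaluate: 0 AND 0 = 0

0


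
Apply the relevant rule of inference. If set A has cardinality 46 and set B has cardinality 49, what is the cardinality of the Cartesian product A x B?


The Cartesian product A x B contains all ordered pairs (a, b).
|A x B| = |A| * |B| = 46 * 49 = 2254

2254


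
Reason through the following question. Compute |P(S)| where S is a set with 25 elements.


The power set of a set with n elements has 2^n elements.
|P(S)| = 2^25 = 33554432

33554432


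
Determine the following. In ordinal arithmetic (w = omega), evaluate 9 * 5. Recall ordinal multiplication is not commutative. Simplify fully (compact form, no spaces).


Compute 9 * 5.
Ordinal * is associative and left-distributive over +, but NOT commutative; for finite n>1, n*w = w but w*n stays w*n.
Both finite; ordinal * agrees with natural *: 9 * 5 = 45.
Result = 45

45


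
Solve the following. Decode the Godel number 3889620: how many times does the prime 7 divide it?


Factorize 3889620 by dividing by 7 repeatedly.
Division steps: 7 divides 3889620 exactly 4 time(s).
Exponent of 7 = 4

4


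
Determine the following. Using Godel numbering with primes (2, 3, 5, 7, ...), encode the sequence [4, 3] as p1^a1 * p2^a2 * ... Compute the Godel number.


Encode each element as an exponent of the corresponding prime:
  2^4 = 16
  3^3 = 27
Product = 16 * 27 = 432

432


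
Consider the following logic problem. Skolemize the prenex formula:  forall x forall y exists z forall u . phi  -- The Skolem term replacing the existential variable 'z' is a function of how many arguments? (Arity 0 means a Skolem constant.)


Quantifier prefix: forall x forall y exists z forall u
'z' is existentially quantified at position 3.
Universal variables preceding it: x, y
Skolem function arity = 2

2


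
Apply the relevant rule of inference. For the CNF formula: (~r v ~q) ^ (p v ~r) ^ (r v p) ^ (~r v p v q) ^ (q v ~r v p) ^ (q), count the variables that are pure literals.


Check each variable for pure literal status:
p: pure positive
q: mixed (not pure)
r: mixed (not pure)
Pure literal count = 1

1


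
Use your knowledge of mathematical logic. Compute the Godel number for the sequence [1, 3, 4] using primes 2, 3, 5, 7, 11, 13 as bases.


Encode each element as an exponent of the corresponding prime:
  2^1 = 2
  3^3 = 27
  5^4 = 625
Product = 2 * 27 * 625 = 33750

33750


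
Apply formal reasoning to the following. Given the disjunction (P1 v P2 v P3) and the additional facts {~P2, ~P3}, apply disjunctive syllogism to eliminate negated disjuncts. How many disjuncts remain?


Original disjuncts (3): P1, P2, P3
Negated (eliminate): ~P2, ~P3
Remaining disjuncts: P1
Count = 3 - 2 = 1

1


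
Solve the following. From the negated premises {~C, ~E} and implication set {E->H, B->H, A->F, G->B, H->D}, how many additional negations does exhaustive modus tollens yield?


Initial negated facts: {~C, ~E}
Apply modus tollens to closure:
  (no implication fires)
Final negated: {~C, ~E}
New negations: {(none)}
Count = 0

0


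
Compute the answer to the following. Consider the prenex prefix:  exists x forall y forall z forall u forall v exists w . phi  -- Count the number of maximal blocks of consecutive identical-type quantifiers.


Quantifier-type sequence: E A A A A E  (A=forall, E=exists)
Group into maximal same-type runs:
  Ex1 | Ax4 | Ex1
Number of blocks = 3

3


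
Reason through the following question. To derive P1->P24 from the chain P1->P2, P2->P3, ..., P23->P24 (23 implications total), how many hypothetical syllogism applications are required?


With 23 implications in a chain connecting 24 propositions:
P1->P2, P2->P3, ..., P23->P24
Steps needed = (number of implications) - 1 = 23 - 1 = 22

22


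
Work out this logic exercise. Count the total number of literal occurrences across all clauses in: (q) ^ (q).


Counting literals in each clause:
Clause 1: 1 literal(s)
Clause 2: 1 literal(s)
Total = 2

2


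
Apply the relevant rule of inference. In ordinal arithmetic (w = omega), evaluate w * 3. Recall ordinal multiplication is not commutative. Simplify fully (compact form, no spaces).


Compute w * 3.
Ordinal * is associative and left-distributive over +, but NOT commutative; for finite n>1, n*w = w but w*n stays w*n.
w * 3 means 3 copies of w concatenated: w*3.
Result = w*3

w*3


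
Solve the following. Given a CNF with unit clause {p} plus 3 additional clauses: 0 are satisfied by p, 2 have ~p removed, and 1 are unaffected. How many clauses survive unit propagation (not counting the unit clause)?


Satisfied (removed): 0
Shortened (remain): 2
Unchanged (remain): 1
Remaining = 2 + 1 = 3

3


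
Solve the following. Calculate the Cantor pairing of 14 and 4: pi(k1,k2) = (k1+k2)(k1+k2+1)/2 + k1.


k1 + k2 = 18
(k1+k2)(k1+k2+1)/2 = 18 * 19 / 2 = 171
pi = 171 + 14 = 185

185


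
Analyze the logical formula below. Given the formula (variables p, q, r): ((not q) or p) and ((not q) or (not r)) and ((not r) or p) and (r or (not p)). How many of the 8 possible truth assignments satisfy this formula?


Evaluate all 8 assignments for p, q, r:
p=0, q=0, r=0: 1
p=0, q=0, r=1: 0
p=0, q=1, r=0: 0
p=0, q=1, r=1: 0
p=1, q=0, r=0: 0
p=1, q=0, r=1: 1
p=1, q=1, r=0: 0
p=1, q=1, r=1: 0
Satisfying count = 2

2


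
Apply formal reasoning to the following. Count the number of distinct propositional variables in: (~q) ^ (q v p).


Identify each variable that appears in the formula.
Variables found: p, q
Count = 2

2


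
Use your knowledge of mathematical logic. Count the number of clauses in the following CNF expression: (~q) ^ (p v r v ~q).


A CNF formula is a conjunction of clauses.
Clauses are separated by ^.
Counting the conjuncts: 2 clauses.

2


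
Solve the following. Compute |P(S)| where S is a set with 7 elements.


The power set of a set with n elements has 2^n elements.
|P(S)| = 2^7 = 128

128


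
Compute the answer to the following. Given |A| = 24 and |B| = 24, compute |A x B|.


The Cartesian product A x B contains all ordered pairs (a, b).
|A x B| = |A| * |B| = 24 * 24 = 576

576


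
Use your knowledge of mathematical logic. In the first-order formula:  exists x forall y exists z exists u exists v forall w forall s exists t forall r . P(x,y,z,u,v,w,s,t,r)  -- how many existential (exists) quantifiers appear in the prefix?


Quantifier prefix: exists x forall y exists z exists u exists v forall w forall s exists t forall r
Mark each quantifier type:
  E U E E E U U E U
Universal count = 4, Existential count = 5
Asked for existential (exists) quantifiers: 5

5


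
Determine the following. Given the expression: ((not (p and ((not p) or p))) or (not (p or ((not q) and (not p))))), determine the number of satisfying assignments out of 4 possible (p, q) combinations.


Check all 4 assignments:
p=0, q=0: 1
p=0, q=1: 1
p=1, q=0: 0
p=1, q=1: 0
Count of True = 2

2


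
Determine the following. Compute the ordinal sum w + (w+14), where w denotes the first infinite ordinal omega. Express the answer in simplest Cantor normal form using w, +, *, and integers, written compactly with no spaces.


Compute w + (w+14).
Ordinal + is associative but NOT commutative; for finite n>0, n + w = w but w + n stays w+n.
w + (w+14) = (w+w) + 14 = w*2+14.
Result = w*2+14

w*2+14


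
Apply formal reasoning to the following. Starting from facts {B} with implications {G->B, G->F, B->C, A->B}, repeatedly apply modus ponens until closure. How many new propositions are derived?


Initial facts: {B}
Apply modus ponens to closure:
  B and B->C  =>  C
Final known: {B, C}
New propositions: {C}
Count = 1

1


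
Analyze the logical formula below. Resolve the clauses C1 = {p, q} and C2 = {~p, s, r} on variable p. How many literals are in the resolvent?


Remove p from C1 and ~p from C2.
C1 remainder: {q}
C2 remainder: {s, r}
Union (resolvent): {q, r, s}
Resolvent has 3 literal(s).

3


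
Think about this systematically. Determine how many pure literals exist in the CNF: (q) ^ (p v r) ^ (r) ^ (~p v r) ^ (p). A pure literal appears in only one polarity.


Check each variable for pure literal status:
p: mixed (not pure)
q: pure positive
r: pure positive
Pure literal count = 2

2


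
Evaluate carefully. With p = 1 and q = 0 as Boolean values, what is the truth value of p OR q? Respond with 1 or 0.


p = 1, q = 0
Operation: p OR q
Evaluate: 1 OR 0 = 1

1


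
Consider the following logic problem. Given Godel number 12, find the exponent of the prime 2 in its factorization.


Factorize 12 by dividing by 2 repeatedly.
Division steps: 2 divides 12 exactly 2 time(s).
Exponent of 2 = 2

2


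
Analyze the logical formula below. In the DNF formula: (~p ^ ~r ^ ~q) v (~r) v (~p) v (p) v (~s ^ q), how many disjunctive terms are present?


A DNF formula is a disjunction of terms (conjunctions).
Terms are separated by v.
Counting the disjuncts: 5 terms.

5


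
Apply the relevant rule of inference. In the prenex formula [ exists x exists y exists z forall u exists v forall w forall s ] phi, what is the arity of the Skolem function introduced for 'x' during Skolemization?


Quantifier prefix: exists x exists y exists z forall u exists v forall w forall s
'x' is existentially quantified at position 1.
No universal quantifiers precede it.
Skolem function arity = 0 (a Skolem constant)

0


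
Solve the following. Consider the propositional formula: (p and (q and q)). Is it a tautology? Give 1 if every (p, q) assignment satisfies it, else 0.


Check all 4 assignments:
p=0, q=0: 0
p=0, q=1: 0
p=1, q=0: 0
p=1, q=1: 1
Satisfying count = 1/4.
Tautology iff count = 4: no.

0


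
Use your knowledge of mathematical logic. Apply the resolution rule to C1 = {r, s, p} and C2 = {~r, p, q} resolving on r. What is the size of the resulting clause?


Remove r from C1 and ~r from C2.
C1 remainder: {s, p}
C2 remainder: {p, q}
Union (resolvent): {p, q, s}
Resolvent has 3 literal(s).

3


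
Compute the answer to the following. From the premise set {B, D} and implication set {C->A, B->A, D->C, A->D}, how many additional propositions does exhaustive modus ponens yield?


Initial facts: {B, D}
Apply modus ponens to closure:
  B and B->A  =>  A
  D and D->C  =>  C
Final known: {A, B, C, D}
New propositions: {A, C}
Count = 2

2


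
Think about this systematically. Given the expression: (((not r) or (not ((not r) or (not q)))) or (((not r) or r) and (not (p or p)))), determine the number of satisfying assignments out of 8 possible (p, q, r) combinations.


Check all 8 assignments:
p=0, q=0, r=0: 1
p=0, q=0, r=1: 1
p=0, q=1, r=0: 1
p=0, q=1, r=1: 1
p=1, q=0, r=0: 1
p=1, q=0, r=1: 0
p=1, q=1, r=0: 1
p=1, q=1, r=1: 1
Count of True = 7

7


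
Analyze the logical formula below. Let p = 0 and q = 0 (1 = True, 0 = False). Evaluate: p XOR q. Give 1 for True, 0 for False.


p = 0, q = 0
Operation: p XOR q
Evaluate: 0 XOR 0 = 0

0


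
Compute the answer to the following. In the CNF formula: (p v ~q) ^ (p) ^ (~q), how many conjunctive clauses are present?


A CNF formula is a conjunction of clauses.
Clauses are separated by ^.
Counting the conjuncts: 3 clauses.

3


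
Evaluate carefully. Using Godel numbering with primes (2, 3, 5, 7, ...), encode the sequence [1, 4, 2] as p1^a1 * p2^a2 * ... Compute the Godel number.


Encode each element as an exponent of the corresponding prime:
  2^1 = 2
  3^4 = 81
  5^2 = 25
Product = 2 * 81 * 25 = 4050

4050


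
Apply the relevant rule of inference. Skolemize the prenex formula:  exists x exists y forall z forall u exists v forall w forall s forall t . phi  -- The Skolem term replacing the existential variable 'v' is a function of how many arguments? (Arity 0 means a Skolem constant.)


Quantifier prefix: exists x exists y forall z forall u exists v forall w forall s forall t
'v' is existentially quantified at position 5.
Universal variables preceding it: z, u
Skolem function arity = 2

2


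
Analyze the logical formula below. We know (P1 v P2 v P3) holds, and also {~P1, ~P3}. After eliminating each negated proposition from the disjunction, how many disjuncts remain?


Original disjuncts (3): P1, P2, P3
Negated (eliminate): ~P1, ~P3
Remaining disjuncts: P2
Count = 3 - 2 = 1

1


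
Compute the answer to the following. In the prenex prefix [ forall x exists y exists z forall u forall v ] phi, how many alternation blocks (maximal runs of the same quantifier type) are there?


Quantifier-type sequence: A E E A A  (A=forall, E=exists)
Group into maximal same-type runs:
  Ax1 | Ex2 | Ax2
Number of blocks = 3

3


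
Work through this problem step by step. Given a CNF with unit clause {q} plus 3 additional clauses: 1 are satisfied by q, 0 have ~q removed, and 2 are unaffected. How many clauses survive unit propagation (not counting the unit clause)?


Satisfied (removed): 1
Shortened (remain): 0
Unchanged (remain): 2
Remaining = 0 + 2 = 2

2


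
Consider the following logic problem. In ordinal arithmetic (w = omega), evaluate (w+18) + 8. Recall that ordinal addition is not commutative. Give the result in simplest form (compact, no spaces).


Compute (w+18) + 8.
Ordinal + is associative but NOT commutative; for finite n>0, n + w = w but w + n stays w+n.
By associativity: (w+18) + 8 = w + (18+8) = w+26.
Result = w+26

w+26


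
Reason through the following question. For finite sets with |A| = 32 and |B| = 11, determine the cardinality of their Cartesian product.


The Cartesian product A x B contains all ordered pairs (a, b).
|A x B| = |A| * |B| = 32 * 11 = 352

352


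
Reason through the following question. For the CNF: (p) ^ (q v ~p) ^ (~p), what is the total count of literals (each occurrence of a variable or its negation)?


Counting literals in each clause:
Clause 1: 1 literal(s)
Clause 2: 2 literal(s)
Clause 3: 1 literal(s)
Total = 4

4


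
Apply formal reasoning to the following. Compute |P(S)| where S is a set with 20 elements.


The power set of a set with n elements has 2^n elements.
|P(S)| = 2^20 = 1048576

1048576


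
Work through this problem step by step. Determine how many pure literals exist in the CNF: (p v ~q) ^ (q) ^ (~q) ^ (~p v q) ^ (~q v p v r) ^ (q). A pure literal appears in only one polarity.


Check each variable for pure literal status:
p: mixed (not pure)
q: mixed (not pure)
r: pure positive
Pure literal count = 1

1


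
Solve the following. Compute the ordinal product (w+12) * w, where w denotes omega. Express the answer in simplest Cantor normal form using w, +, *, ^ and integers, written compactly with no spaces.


Compute (w+12) * w.
Ordinal * is associative and left-distributive over +, but NOT commutative; for finite n>1, n*w = w but w*n stays w*n.
(w+12) * w = sup{(w+12)*k : k<w} = sup{w*k+12} = w^2 (the +12 tail is absorbed in the limit).
Result = w^2

w^2


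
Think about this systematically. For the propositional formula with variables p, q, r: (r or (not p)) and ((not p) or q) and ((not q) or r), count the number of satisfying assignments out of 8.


Evaluate all 8 assignments for p, q, r:
p=0, q=0, r=0: 1
p=0, q=0, r=1: 1
p=0, q=1, r=0: 0
p=0, q=1, r=1: 1
p=1, q=0, r=0: 0
p=1, q=0, r=1: 0
p=1, q=1, r=0: 0
p=1, q=1, r=1: 1
Satisfying count = 4

4


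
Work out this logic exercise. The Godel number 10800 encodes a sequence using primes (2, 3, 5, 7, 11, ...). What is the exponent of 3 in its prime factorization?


Factorize 10800 by dividing by 3 repeatedly.
Division steps: 3 divides 10800 exactly 3 time(s).
Exponent of 3 = 3

3


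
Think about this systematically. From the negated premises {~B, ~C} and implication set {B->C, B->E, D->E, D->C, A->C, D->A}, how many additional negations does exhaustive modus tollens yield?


Initial negated facts: {~B, ~C}
Apply modus tollens to closure:
  ~C and D->C  =>  ~D
  ~C and A->C  =>  ~A
Final negated: {~A, ~B, ~C, ~D}
New negations: {~A, ~D}
Count = 2

2


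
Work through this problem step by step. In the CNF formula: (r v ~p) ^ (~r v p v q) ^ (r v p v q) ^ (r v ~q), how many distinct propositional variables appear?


Identify each variable that appears in the formula.
Variables found: p, q, r
Count = 3

3


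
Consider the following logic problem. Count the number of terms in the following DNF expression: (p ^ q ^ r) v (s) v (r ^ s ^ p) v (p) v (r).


A DNF formula is a disjunction of terms (conjunctions).
Terms are separated by v.
Counting the disjuncts: 5 terms.

5


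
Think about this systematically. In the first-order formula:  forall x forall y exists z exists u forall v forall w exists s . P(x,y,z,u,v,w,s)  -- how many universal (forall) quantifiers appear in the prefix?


Quantifier prefix: forall x forall y exists z exists u forall v forall w exists s
Mark each quantifier type:
  U U E E U U E
Universal count = 4, Existential count = 3
Asked for universal (forall) quantifiers: 4

4


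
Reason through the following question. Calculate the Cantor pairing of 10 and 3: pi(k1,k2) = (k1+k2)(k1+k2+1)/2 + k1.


k1 + k2 = 13
(k1+k2)(k1+k2+1)/2 = 13 * 14 / 2 = 91
pi = 91 + 10 = 101

101


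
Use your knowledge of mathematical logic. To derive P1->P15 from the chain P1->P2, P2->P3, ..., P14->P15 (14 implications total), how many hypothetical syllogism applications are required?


With 14 implications in a chain connecting 15 propositions:
P1->P2, P2->P3, ..., P14->P15
Steps needed = (number of implications) - 1 = 14 - 1 = 13

13


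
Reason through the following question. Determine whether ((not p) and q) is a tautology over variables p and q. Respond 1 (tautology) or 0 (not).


Check all 4 assignments:
p=0, q=0: 0
p=0, q=1: 1
p=1, q=0: 0
p=1, q=1: 0
Satisfying count = 1/4.
Tautology iff count = 4: no.

0


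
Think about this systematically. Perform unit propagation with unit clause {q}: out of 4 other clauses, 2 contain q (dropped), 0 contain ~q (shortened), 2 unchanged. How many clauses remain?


Satisfied (removed): 2
Shortened (remain): 0
Unchanged (remain): 2
Remaining = 0 + 2 = 2

2


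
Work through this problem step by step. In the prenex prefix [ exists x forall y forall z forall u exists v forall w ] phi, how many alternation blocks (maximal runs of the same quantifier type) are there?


Quantifier-type sequence: E A A A E A  (A=forall, E=exists)
Group into maximal same-type runs:
  Ex1 | Ax3 | Ex1 | Ax1
Number of blocks = 4

4


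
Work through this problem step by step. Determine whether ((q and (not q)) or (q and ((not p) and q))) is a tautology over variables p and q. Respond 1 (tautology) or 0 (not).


Check all 4 assignments:
p=0, q=0: 0
p=0, q=1: 1
p=1, q=0: 0
p=1, q=1: 0
Satisfying count = 1/4.
Tautology iff count = 4: no.

0


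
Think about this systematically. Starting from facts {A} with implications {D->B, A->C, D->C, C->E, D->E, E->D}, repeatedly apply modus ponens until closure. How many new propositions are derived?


Initial facts: {A}
Apply modus ponens to closure:
  A and A->C  =>  C
  C and C->E  =>  E
  E and E->D  =>  D
  D and D->B  =>  B
Final known: {A, B, C, D, E}
New propositions: {B, C, D, E}
Count = 4

4


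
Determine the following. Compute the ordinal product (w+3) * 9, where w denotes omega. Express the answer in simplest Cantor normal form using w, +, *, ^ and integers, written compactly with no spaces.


Compute (w+3) * 9.
Ordinal * is associative and left-distributive over +, but NOT commutative; for finite n>1, n*w = w but w*n stays w*n.
(w+3) * 9 = (w+3) repeated 9 times. Each intermediate +3 is absorbed by the following w; only the last survives: w*9+3.
Result = w*9+3

w*9+3


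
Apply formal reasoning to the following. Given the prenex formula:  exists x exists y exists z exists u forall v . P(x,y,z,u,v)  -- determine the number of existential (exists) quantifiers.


Quantifier prefix: exists x exists y exists z exists u forall v
Mark each quantifier type:
  E E E E U
Universal count = 1, Existential count = 4
Asked for existential (exists) quantifiers: 4

4


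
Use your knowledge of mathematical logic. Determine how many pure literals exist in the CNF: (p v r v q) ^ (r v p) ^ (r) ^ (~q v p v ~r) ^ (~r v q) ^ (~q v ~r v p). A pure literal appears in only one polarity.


Check each variable for pure literal status:
p: pure positive
q: mixed (not pure)
r: mixed (not pure)
Pure literal count = 1

1


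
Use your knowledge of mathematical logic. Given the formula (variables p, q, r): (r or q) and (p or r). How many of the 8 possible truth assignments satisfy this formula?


Evaluate all 8 assignments for p, q, r:
p=0, q=0, r=0: 0
p=0, q=0, r=1: 1
p=0, q=1, r=0: 0
p=0, q=1, r=1: 1
p=1, q=0, r=0: 0
p=1, q=0, r=1: 1
p=1, q=1, r=0: 1
p=1, q=1, r=1: 1
Satisfying count = 5

5


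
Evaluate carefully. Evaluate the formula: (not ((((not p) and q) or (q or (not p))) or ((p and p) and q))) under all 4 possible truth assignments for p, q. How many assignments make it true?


Check all 4 assignments:
p=0, q=0: 0
p=0, q=1: 0
p=1, q=0: 1
p=1, q=1: 0
Count of True = 1

1


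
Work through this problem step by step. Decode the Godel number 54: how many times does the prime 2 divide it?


Factorize 54 by dividing by 2 repeatedly.
Division steps: 2 divides 54 exactly 1 time(s).
Exponent of 2 = 1

1


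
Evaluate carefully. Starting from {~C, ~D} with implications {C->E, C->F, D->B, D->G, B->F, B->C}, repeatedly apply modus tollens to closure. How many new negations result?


Initial negated facts: {~C, ~D}
Apply modus tollens to closure:
  ~C and B->C  =>  ~B
Final negated: {~B, ~C, ~D}
New negations: {~B}
Count = 1

1


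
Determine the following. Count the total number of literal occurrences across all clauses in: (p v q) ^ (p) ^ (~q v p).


Counting literals in each clause:
Clause 1: 2 literal(s)
Clause 2: 1 literal(s)
Clause 3: 2 literal(s)
Total = 5

5


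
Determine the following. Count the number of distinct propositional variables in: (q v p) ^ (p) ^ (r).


Identify each variable that appears in the formula.
Variables found: p, q, r
Count = 3

3


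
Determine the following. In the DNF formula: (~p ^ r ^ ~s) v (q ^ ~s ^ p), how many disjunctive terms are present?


A DNF formula is a disjunction of terms (conjunctions).
Terms are separated by v.
Counting the disjuncts: 2 terms.

2


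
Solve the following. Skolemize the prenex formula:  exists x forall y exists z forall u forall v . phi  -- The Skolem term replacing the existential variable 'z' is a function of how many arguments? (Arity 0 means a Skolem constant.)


Quantifier prefix: exists x forall y exists z forall u forall v
'z' is existentially quantified at position 3.
Universal variables preceding it: y
Skolem function arity = 1

1


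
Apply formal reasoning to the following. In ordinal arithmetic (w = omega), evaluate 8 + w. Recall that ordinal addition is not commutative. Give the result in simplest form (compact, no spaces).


Compute 8 + w.
Ordinal + is associative but NOT commutative; for finite n>0, n + w = w but w + n stays w+n.
Any finite left addend is absorbed by w on the right: 8 + w = w.
Result = w

w


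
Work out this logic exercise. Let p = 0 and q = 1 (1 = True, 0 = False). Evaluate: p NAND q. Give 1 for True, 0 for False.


p = 0, q = 1
Operation: p NAND q
Evaluate: 0 NAND 1 = 1

1


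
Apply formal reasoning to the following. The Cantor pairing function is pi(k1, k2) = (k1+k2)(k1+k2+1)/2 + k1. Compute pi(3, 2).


k1 + k2 = 5
(k1+k2)(k1+k2+1)/2 = 5 * 6 / 2 = 15
pi = 15 + 3 = 18

18


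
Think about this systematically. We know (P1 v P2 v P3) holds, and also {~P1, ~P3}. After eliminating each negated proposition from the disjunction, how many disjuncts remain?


Original disjuncts (3): P1, P2, P3
Negated (eliminate): ~P1, ~P3
Remaining disjuncts: P2
Count = 3 - 2 = 1

1


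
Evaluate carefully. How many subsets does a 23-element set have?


The power set of a set with n elements has 2^n elements.
|P(S)| = 2^23 = 8388608

8388608


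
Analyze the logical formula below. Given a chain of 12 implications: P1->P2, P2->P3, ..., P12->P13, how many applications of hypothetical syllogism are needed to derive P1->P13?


With 12 implications in a chain connecting 13 propositions:
P1->P2, P2->P3, ..., P12->P13
Steps needed = (number of implications) - 1 = 12 - 1 = 11

11


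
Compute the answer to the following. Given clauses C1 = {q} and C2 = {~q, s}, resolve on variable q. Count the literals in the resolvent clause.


Remove q from C1 and ~q from C2.
C1 remainder: {}
C2 remainder: {s}
Union (resolvent): {s}
Resolvent has 1 literal(s).

1


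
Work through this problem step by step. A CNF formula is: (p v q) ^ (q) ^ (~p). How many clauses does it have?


A CNF formula is a conjunction of clauses.
Clauses are separated by ^.
Counting the conjuncts: 3 clauses.

3


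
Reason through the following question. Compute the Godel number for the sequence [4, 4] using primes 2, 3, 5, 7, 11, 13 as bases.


Encode each element as an exponent of the corresponding prime:
  2^4 = 16
  3^4 = 81
Product = 16 * 81 = 1296

1296


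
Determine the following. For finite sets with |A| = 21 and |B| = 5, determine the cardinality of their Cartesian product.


The Cartesian product A x B contains all ordered pairs (a, b).
|A x B| = |A| * |B| = 21 * 5 = 105

105


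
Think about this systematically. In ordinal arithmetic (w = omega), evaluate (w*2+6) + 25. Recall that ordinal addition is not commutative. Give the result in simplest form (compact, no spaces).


Compute (w*2+6) + 25.
Ordinal + is associative but NOT commutative; for finite n>0, n + w = w but w + n stays w+n.
By associativity: (w*2+6) + 25 = w*2 + (6+25) = w*2+31.
Result = w*2+31

w*2+31


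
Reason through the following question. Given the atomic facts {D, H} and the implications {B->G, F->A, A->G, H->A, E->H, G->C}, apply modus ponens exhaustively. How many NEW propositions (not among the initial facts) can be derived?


Initial facts: {D, H}
Apply modus ponens to closure:
  H and H->A  =>  A
  A and A->G  =>  G
  G and G->C  =>  C
Final known: {A, C, D, G, H}
New propositions: {A, C, G}
Count = 3

3


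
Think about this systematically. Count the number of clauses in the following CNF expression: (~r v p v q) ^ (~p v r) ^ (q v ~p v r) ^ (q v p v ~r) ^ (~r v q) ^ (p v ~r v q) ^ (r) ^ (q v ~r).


A CNF formula is a conjunction of clauses.
Clauses are separated by ^.
Counting the conjuncts: 8 clauses.

8


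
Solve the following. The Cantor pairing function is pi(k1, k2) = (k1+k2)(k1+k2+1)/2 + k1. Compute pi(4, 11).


k1 + k2 = 15
(k1+k2)(k1+k2+1)/2 = 15 * 16 / 2 = 120
pi = 120 + 4 = 124

124


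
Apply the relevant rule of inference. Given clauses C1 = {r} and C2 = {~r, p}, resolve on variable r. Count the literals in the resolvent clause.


Remove r from C1 and ~r from C2.
C1 remainder: {}
C2 remainder: {p}
Union (resolvent): {p}
Resolvent has 1 literal(s).

1


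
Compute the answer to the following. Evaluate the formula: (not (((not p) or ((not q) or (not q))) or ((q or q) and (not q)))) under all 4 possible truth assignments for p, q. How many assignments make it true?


Check all 4 assignments:
p=0, q=0: 0
p=0, q=1: 0
p=1, q=0: 0
p=1, q=1: 1
Count of True = 1

1


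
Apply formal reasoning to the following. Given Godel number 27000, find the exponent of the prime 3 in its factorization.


Factorize 27000 by dividing by 3 repeatedly.
Division steps: 3 divides 27000 exactly 3 time(s).
Exponent of 3 = 3

3


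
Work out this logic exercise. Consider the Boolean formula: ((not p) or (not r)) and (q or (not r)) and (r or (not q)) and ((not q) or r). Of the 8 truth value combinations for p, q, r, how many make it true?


Evaluate all 8 assignments for p, q, r:
p=0, q=0, r=0: 1
p=0, q=0, r=1: 0
p=0, q=1, r=0: 0
p=0, q=1, r=1: 1
p=1, q=0, r=0: 1
p=1, q=0, r=1: 0
p=1, q=1, r=0: 0
p=1, q=1, r=1: 0
Satisfying count = 3

3


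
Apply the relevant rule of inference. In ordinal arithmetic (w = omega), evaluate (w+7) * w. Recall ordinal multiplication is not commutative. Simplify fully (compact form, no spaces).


Compute (w+7) * w.
Ordinal * is associative and left-distributive over +, but NOT commutative; for finite n>1, n*w = w but w*n stays w*n.
(w+7) * w = sup{(w+7)*k : k<w} = sup{w*k+7} = w^2 (the +7 tail is absorbed in the limit).
Result = w^2

w^2


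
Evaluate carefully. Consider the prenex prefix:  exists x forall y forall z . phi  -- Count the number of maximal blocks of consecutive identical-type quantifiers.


Quantifier-type sequence: E A A  (A=forall, E=exists)
Group into maximal same-type runs:
  Ex1 | Ax2
Number of blocks = 2

2


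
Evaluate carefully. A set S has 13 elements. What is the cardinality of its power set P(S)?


The power set of a set with n elements has 2^n elements.
|P(S)| = 2^13 = 8192

8192


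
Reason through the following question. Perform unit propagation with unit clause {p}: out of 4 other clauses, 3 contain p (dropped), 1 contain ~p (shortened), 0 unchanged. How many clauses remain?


Satisfied (removed): 3
Shortened (remain): 1
Unchanged (remain): 0
Remaining = 1 + 0 = 1

1


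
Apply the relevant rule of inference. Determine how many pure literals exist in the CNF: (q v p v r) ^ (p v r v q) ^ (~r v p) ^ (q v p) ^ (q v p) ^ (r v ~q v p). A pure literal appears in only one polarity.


Check each variable for pure literal status:
p: pure positive
q: mixed (not pure)
r: mixed (not pure)
Pure literal count = 1

1


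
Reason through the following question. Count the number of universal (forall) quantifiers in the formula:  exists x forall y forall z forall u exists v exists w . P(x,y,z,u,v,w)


Quantifier prefix: exists x forall y forall z forall u exists v exists w
Mark each quantifier type:
  E U U U E E
Universal count = 3, Existential count = 3
Asked for universal (forall) quantifiers: 3

3


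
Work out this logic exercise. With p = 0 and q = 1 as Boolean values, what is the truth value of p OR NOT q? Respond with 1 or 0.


p = 0, q = 1
Operation: p OR NOT q
Evaluate: 0 OR NOT 1 = 0

0


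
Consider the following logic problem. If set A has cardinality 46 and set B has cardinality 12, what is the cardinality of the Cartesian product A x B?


The Cartesian product A x B contains all ordered pairs (a, b).
|A x B| = |A| * |B| = 46 * 12 = 552

552


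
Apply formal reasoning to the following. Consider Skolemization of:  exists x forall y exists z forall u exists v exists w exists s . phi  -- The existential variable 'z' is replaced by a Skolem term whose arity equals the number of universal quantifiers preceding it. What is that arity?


Quantifier prefix: exists x forall y exists z forall u exists v exists w exists s
'z' is existentially quantified at position 3.
Universal variables preceding it: y
Skolem function arity = 1

1


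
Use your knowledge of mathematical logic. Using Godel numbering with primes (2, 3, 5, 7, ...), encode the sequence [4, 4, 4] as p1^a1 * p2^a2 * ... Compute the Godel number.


Encode each element as an exponent of the corresponding prime:
  2^4 = 16
  3^4 = 81
  5^4 = 625
Product = 16 * 81 * 625 = 810000

810000


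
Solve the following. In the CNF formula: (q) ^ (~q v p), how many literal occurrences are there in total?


Counting literals in each clause:
Clause 1: 1 literal(s)
Clause 2: 2 literal(s)
Total = 3

3


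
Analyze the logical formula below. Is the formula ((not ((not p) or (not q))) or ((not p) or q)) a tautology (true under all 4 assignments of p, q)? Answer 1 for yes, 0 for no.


Check all 4 assignments:
p=0, q=0: 1
p=0, q=1: 1
p=1, q=0: 0
p=1, q=1: 1
Satisfying count = 3/4.
Tautology iff count = 4: no.

0


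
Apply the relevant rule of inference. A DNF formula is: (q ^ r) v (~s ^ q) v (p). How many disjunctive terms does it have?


A DNF formula is a disjunction of terms (conjunctions).
Terms are separated by v.
Counting the disjuncts: 3 terms.

3


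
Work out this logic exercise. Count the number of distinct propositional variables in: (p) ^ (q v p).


Identify each variable that appears in the formula.
Variables found: p, q
Count = 2

2


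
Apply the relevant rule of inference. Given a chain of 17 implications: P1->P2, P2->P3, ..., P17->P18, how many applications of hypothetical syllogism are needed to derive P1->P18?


With 17 implications in a chain connecting 18 propositions:
P1->P2, P2->P3, ..., P17->P18
Steps needed = (number of implications) - 1 = 17 - 1 = 16

16


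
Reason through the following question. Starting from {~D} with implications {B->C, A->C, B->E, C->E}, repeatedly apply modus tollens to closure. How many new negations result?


Initial negated facts: {~D}
Apply modus tollens to closure:
  (no implication fires)
Final negated: {~D}
New negations: {(none)}
Count = 0

0


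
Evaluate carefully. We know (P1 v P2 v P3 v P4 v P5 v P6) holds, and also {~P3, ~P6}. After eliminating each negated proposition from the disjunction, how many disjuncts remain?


Original disjuncts (6): P1, P2, P3, P4, P5, P6
Negated (eliminate): ~P3, ~P6
Remaining disjuncts: P1, P2, P4, P5
Count = 6 - 2 = 4

4


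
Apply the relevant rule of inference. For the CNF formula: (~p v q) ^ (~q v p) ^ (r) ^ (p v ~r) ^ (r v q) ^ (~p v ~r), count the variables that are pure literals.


Check each variable for pure literal status:
p: mixed (not pure)
q: mixed (not pure)
r: mixed (not pure)
Pure literal count = 0

0


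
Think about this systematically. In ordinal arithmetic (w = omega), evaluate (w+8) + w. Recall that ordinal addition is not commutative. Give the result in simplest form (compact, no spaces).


Compute (w+8) + w.
Ordinal + is associative but NOT commutative; for finite n>0, n + w = w but w + n stays w+n.
(w+8) + w = w + (8+w) = w + w = w*2 (the finite tail 8 is absorbed by the right w).
Result = w*2

w*2


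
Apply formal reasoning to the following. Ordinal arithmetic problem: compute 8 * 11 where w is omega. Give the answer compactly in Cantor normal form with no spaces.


Compute 8 * 11.
Ordinal * is associative and left-distributive over +, but NOT commutative; for finite n>1, n*w = w but w*n stays w*n.
Both finite; ordinal * agrees with natural *: 8 * 11 = 88.
Result = 88

88
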